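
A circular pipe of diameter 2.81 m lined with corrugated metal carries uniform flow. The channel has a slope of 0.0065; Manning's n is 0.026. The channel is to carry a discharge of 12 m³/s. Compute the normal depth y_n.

y_n = 1.88 m

Manning's equation rearranged: A R^(2/3) = nQ / (1·√S) = 0.026 × 12 / (√0.0065) = 3.87.
Try y = 2.26 m: A R^(2/3) = 4.815 — over.
Try y = 1.38 m: A R^(2/3) = 2.377 — short.
Try y = 1.88 m: A R^(2/3) = 3.861 — matches.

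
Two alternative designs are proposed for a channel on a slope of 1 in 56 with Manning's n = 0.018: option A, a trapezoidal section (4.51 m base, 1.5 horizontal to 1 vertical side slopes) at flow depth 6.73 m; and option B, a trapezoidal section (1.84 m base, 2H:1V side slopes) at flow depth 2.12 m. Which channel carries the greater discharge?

Channel A: With bottom width b = 4.51 m and side slope z = 1.5: A = (b + zy)y = (4.51 + 1.5×6.73)×6.73 = 98.29 m²; P = b + 2y√(1+z²) = 4.51 + 2×6.73×1.803 = 28.78 m. Hydraulic radius R = A/P = 98.29/28.78 = 3.416 m. Q_A = (1/0.018)·98.29·3.416^(2/3)·√0.01786 = 1655 m³/s.
Channel B: With bottom width b = 1.84 m and side slope z = 2: A = (b + zy)y = (1.84 + 2×2.12)×2.12 = 12.89 m²; P = b + 2y√(1+z²) = 1.84 + 2×2.12×2.236 = 11.32 m. Hydraulic radius R = A/P = 12.89/11.32 = 1.139 m. Q_B = (1/0.018)·12.89·1.139^(2/3)·√0.01786 = 104.3 m³/s.
Q_A = 1655 m³/s vs Q_B = 104.3 m³/s, so channel A carries more.

channel A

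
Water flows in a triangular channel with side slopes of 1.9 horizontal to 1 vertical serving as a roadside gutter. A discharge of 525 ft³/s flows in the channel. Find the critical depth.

At critical depth, Q² T / (g A³) = 1, i.e. A³/T = Q²/g = 525²/32.2 = 8560.
Trying y = 4.65 ft: A³/T = 3924 — short.
Trying y = 6.39 ft: A³/T = 19230 — over.
Trying y = 5.43 ft: A³/T = 8521 — matches.

y_c = 5.43 ft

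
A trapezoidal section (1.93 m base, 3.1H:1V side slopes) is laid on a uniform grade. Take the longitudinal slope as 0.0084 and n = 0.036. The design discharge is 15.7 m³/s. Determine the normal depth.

Manning's equation rearranged: A R^(2/3) = nQ / (1·√S) = 0.036 × 15.7 / (√0.0084) = 6.167.
Trying y = 0.975 m: A R^(2/3) = 3.37 — low.
Trying y = 1.51 m: A R^(2/3) = 8.946 — high.
Trying y = 1.28 m: A R^(2/3) = 6.15 — matches.

y_n = 1.28 m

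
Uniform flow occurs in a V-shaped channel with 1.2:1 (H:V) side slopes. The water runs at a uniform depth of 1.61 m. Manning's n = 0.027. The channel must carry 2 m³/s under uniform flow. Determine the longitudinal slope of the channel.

S = 0.000572

For a triangular section with side slope z = 1.2: A = zy² = 1.2×1.61² = 3.111 m²; P = 2y√(1+z²) = 2×1.61×1.562 = 5.03 m.
Hydraulic radius R = A/P = 3.111/5.03 = 0.6184 m.
From Manning's equation, S = [nQ / (1 A R^(2/3))]² = [0.027 × 2 / (1 × 3.111 × 0.6184^(2/3))]² = 0.000572.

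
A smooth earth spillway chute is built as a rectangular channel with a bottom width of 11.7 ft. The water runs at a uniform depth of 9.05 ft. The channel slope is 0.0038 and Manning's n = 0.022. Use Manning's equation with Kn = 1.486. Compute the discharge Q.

Flow area A = b·y = 11.7 × 9.05 = 105.9 ft². Wetted perimeter P = b + 2y = 11.7 + 2×9.05 = 29.8 ft.
Hydraulic radius R = A/P = 105.9/29.8 = 3.553 ft.
Manning's equation: Q = (1.486/n) A R^(2/3) S^(1/2) = (1.486/0.022) × 105.9 × 3.553^(2/3) × 0.0038^(1/2) = 1030 ft³/s.

Q = 1030 ft³/s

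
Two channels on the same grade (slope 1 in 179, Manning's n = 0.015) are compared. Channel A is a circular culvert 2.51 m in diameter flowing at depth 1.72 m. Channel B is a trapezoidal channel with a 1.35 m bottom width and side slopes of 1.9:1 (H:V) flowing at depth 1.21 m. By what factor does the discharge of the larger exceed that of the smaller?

1.15

Channel A: For a circular section of diameter D = 2.51 m at depth y = 1.72 m, the central angle is θ = 2 arccos(1 − 2y/D) = 3.901 rad. Then A = (D²/8)(θ − sin θ) = 3.614 m² and P = Dθ/2 = 4.895 m. Hydraulic radius R = A/P = 3.614/4.895 = 0.7382 m. Q_A = (1/0.015)·3.614·0.7382^(2/3)·√0.005587 = 14.71 m³/s.
Channel B: With bottom width b = 1.35 m and side slope z = 1.9: A = (b + zy)y = (1.35 + 1.9×1.21)×1.21 = 4.415 m²; P = b + 2y√(1+z²) = 1.35 + 2×1.21×2.147 = 6.546 m. Hydraulic radius R = A/P = 4.415/6.546 = 0.6745 m. Q_B = (1/0.015)·4.415·0.6745^(2/3)·√0.005587 = 16.92 m³/s.
The larger discharge is 16.92 m³/s and the smaller is 14.71 m³/s; the ratio is 1.15.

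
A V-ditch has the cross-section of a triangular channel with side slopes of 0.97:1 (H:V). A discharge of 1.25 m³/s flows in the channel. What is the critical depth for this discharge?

At critical depth, Q² T / (g A³) = 1, i.e. A³/T = Q²/g = 1.25²/9.81 = 0.1593.
Trying y = 0.672 m: A³/T = 0.06447 — low.
Trying y = 0.907 m: A³/T = 0.2888 — high.
Trying y = 0.805 m: A³/T = 0.159 — matches.

y_c = 0.805 m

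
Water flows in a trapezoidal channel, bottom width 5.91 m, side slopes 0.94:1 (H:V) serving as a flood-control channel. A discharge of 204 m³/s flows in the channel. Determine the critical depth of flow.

At critical depth, Q² T / (g A³) = 1, i.e. A³/T = Q²/g = 204²/9.81 = 4242.
At y = 3.36 m: A³/T = 2314 — too small.
At y = 4.99 m: A³/T = 9679 — too large.
At y = 3.98 m: A³/T = 4232 — ≈ 4242.

y_c = 3.98 m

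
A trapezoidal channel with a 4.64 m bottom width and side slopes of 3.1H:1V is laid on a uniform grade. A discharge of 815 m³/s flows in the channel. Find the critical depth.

At critical depth, Q² T / (g A³) = 1, i.e. A³/T = Q²/g = 815²/9.81 = 67710.
At y = 7.23 m: A³/T = 151300 — too large.
At y = 5.41 m: A³/T = 40700 — too small.
At y = 6.06 m: A³/T = 67780 — close enough.

y_c = 6.06 m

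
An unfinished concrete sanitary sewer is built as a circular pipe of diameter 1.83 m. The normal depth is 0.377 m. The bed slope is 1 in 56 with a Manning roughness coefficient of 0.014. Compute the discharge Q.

Q = 1.39 m³/s

For a circular section of diameter D = 1.83 m at depth y = 0.377 m, the central angle is θ = 2 arccos(1 − 2y/D) = 1.884 rad. Then A = (D²/8)(θ − sin θ) = 0.3907 m² and P = Dθ/2 = 1.724 m.
Hydraulic radius R = A/P = 0.3907/1.724 = 0.2266 m.
Manning's equation: Q = (1/n) A R^(2/3) S^(1/2) = (1/0.014) × 0.3907 × 0.2266^(2/3) × 0.01786^(1/2) = 1.39 m³/s.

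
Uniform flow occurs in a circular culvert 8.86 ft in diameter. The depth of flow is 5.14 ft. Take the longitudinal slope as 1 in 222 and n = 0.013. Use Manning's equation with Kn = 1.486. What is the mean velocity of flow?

V = 13.8 ft/s

For a circular section of diameter D = 8.86 ft at depth y = 5.14 ft, the central angle is θ = 2 arccos(1 − 2y/D) = 3.464 rad. Then A = (D²/8)(θ − sin θ) = 37.09 ft² and P = Dθ/2 = 15.34 ft.
Hydraulic radius R = A/P = 37.09/15.34 = 2.417 ft.
From Manning's equation, V = (1.486/n) R^(2/3) S^(1/2) = (1.486/0.013) × 2.417^(2/3) × 0.004505^(1/2) = 13.8 ft/s.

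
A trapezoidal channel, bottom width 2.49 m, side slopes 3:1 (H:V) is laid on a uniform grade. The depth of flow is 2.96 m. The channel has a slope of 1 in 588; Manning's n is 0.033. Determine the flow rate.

Q = 57.2 m³/s

With bottom width b = 2.49 m and side slope z = 3: A = (b + zy)y = (2.49 + 3×2.96)×2.96 = 33.66 m²; P = b + 2y√(1+z²) = 2.49 + 2×2.96×3.162 = 21.21 m.
Hydraulic radius R = A/P = 33.66/21.21 = 1.587 m.
Manning's equation: Q = (1/n) A R^(2/3) S^(1/2) = (1/0.033) × 33.66 × 1.587^(2/3) × 0.001701^(1/2) = 57.2 m³/s.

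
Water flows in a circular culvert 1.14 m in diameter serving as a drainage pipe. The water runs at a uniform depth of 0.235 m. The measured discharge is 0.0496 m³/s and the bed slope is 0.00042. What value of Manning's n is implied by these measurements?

n = 0.017

For a circular section of diameter D = 1.14 m at depth y = 0.235 m, the central angle is θ = 2 arccos(1 − 2y/D) = 1.885 rad. Then A = (D²/8)(θ − sin θ) = 0.1517 m² and P = Dθ/2 = 1.075 m.
Hydraulic radius R = A/P = 0.1517/1.075 = 0.1412 m.
Rearranging Manning's equation: n = (1/Q) A R^(2/3) S^(1/2) = (1/0.0496) × 0.1517 × 0.1412^(2/3) × √0.00042 = 0.017.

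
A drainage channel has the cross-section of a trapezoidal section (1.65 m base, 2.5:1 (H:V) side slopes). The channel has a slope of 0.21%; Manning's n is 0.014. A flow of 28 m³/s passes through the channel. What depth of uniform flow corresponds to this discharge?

Manning's equation rearranged: A R^(2/3) = nQ / (1·√S) = 0.014 × 28 / (√0.0021) = 8.554.
At y = 2.01 m: A R^(2/3) = 14.08 — too large.
At y = 1.35 m: A R^(2/3) = 5.652 — too small.
At y = 1.62 m: A R^(2/3) = 8.544 — close enough.

y_n = 1.62 m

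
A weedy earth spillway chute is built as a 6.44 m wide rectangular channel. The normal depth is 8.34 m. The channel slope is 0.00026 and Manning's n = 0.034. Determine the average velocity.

V = 0.832 m/s

Flow area A = b·y = 6.44 × 8.34 = 53.71 m². Wetted perimeter P = b + 2y = 6.44 + 2×8.34 = 23.12 m.
Hydraulic radius R = A/P = 53.71/23.12 = 2.323 m.
From Manning's equation, V = (1/n) R^(2/3) S^(1/2) = (1/0.034) × 2.323^(2/3) × 0.00026^(1/2) = 0.832 m/s.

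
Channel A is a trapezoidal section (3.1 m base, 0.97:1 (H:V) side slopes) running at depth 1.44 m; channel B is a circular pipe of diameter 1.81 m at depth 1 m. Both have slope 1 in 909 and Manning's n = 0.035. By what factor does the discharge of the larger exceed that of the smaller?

6.8

Channel A: With bottom width b = 3.1 m and side slope z = 0.97: A = (b + zy)y = (3.1 + 0.97×1.44)×1.44 = 6.475 m²; P = b + 2y√(1+z²) = 3.1 + 2×1.44×1.393 = 7.112 m. Hydraulic radius R = A/P = 6.475/7.112 = 0.9104 m. Q_A = (1/0.035)·6.475·0.9104^(2/3)·√0.0011 = 5.764 m³/s.
Channel B: For a circular section of diameter D = 1.81 m at depth y = 1 m, the central angle is θ = 2 arccos(1 − 2y/D) = 3.352 rad. Then A = (D²/8)(θ − sin θ) = 1.458 m² and P = Dθ/2 = 3.033 m. Hydraulic radius R = A/P = 1.458/3.033 = 0.4807 m. Q_B = (1/0.035)·1.458·0.4807^(2/3)·√0.0011 = 0.8479 m³/s.
The larger discharge is 5.764 m³/s and the smaller is 0.8479 m³/s; the ratio is 6.8.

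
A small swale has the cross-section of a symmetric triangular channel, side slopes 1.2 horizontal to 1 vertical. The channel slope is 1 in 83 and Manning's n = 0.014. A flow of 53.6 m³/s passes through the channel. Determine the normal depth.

y_n = 2.44 m

Manning's equation rearranged: A R^(2/3) = nQ / (1·√S) = 0.014 × 53.6 / (√0.01205) = 6.836.
Trying y = 2.04 m: A R^(2/3) = 4.245 — low.
Trying y = 2.82 m: A R^(2/3) = 10.07 — high.
Trying y = 2.44 m: A R^(2/3) = 6.842 — close enough.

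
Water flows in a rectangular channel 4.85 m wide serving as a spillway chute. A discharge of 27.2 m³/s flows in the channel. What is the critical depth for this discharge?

For a rectangular channel, critical depth y_c = (q²/g)^(1/3) where q = Q/b = 27.2/4.85 = 5.608 m²/s.
So y_c = (5.608²/9.81)^(1/3) = 1.47 m.

y_c = 1.47 m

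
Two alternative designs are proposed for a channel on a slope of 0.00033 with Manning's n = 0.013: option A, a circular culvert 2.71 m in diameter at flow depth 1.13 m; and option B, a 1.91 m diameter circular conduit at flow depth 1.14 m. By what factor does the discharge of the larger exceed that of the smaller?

1.39

Channel A: For a circular section of diameter D = 2.71 m at depth y = 1.13 m, the central angle is θ = 2 arccos(1 − 2y/D) = 2.808 rad. Then A = (D²/8)(θ − sin θ) = 2.277 m² and P = Dθ/2 = 3.805 m. Hydraulic radius R = A/P = 2.277/3.805 = 0.5985 m. Q_A = (1/0.013)·2.277·0.5985^(2/3)·√0.00033 = 2.26 m³/s.
Channel B: For a circular section of diameter D = 1.91 m at depth y = 1.14 m, the central angle is θ = 2 arccos(1 − 2y/D) = 3.531 rad. Then A = (D²/8)(θ − sin θ) = 1.784 m² and P = Dθ/2 = 3.373 m. Hydraulic radius R = A/P = 1.784/3.373 = 0.5289 m. Q_B = (1/0.013)·1.784·0.5289^(2/3)·√0.00033 = 1.63 m³/s.
The larger discharge is 2.26 m³/s and the smaller is 1.63 m³/s; the ratio is 1.39.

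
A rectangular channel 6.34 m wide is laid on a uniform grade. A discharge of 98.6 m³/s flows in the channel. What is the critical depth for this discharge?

For a rectangular channel, critical depth y_c = (q²/g)^(1/3) where q = Q/b = 98.6/6.34 = 15.55 m²/s.
So y_c = (15.55²/9.81)^(1/3) = 2.91 m.

y_c = 2.91 m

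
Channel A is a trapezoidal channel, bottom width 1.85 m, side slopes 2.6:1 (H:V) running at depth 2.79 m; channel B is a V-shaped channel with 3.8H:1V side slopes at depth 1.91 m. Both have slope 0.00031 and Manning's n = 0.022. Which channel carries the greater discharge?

Channel A: With bottom width b = 1.85 m and side slope z = 2.6: A = (b + zy)y = (1.85 + 2.6×2.79)×2.79 = 25.4 m²; P = b + 2y√(1+z²) = 1.85 + 2×2.79×2.786 = 17.39 m. Hydraulic radius R = A/P = 25.4/17.39 = 1.46 m. Q_A = (1/0.022)·25.4·1.46^(2/3)·√0.00031 = 26.16 m³/s.
Channel B: For a triangular section with side slope z = 3.8: A = zy² = 3.8×1.91² = 13.86 m²; P = 2y√(1+z²) = 2×1.91×3.929 = 15.01 m. Hydraulic radius R = A/P = 13.86/15.01 = 0.9236 m. Q_B = (1/0.022)·13.86·0.9236^(2/3)·√0.00031 = 10.52 m³/s.
Q_A = 26.16 m³/s vs Q_B = 10.52 m³/s, so channel A carries more.

channel A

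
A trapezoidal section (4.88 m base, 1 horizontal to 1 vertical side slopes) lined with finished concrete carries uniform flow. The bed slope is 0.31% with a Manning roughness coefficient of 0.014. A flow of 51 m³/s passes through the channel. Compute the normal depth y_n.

Manning's equation rearranged: A R^(2/3) = nQ / (1·√S) = 0.014 × 51 / (√0.0031) = 12.82.
Try y = 2.16 m: A R^(2/3) = 18.88 — too large.
Try y = 1.52 m: A R^(2/3) = 10.11 — too small.
Try y = 1.74 m: A R^(2/3) = 12.83 — close enough.

y_n = 1.74 m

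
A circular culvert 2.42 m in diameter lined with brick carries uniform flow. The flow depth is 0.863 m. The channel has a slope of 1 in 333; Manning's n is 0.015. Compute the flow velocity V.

V = 2.22 m/s

For a circular section of diameter D = 2.42 m at depth y = 0.863 m, the central angle is θ = 2 arccos(1 − 2y/D) = 2.56 rad. Then A = (D²/8)(θ − sin θ) = 1.472 m² and P = Dθ/2 = 3.097 m.
Hydraulic radius R = A/P = 1.472/3.097 = 0.4751 m.
From Manning's equation, V = (1/n) R^(2/3) S^(1/2) = (1/0.015) × 0.4751^(2/3) × 0.003003^(1/2) = 2.22 m/s.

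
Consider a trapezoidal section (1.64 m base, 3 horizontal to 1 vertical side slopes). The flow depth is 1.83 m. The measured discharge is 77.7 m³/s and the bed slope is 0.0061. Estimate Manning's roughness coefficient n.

n = 0.013

With bottom width b = 1.64 m and side slope z = 3: A = (b + zy)y = (1.64 + 3×1.83)×1.83 = 13.05 m²; P = b + 2y√(1+z²) = 1.64 + 2×1.83×3.162 = 13.21 m.
Hydraulic radius R = A/P = 13.05/13.21 = 0.9874 m.
Rearranging Manning's equation: n = (1/Q) A R^(2/3) S^(1/2) = (1/77.7) × 13.05 × 0.9874^(2/3) × √0.0061 = 0.013.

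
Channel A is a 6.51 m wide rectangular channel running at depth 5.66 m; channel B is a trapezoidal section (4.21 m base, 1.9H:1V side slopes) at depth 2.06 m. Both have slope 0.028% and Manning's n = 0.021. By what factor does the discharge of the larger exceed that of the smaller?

Channel A: Flow area A = b·y = 6.51 × 5.66 = 36.85 m². Wetted perimeter P = b + 2y = 6.51 + 2×5.66 = 17.83 m. Hydraulic radius R = A/P = 36.85/17.83 = 2.067 m. Q_A = (1/0.021)·36.85·2.067^(2/3)·√0.00028 = 47.63 m³/s.
Channel B: With bottom width b = 4.21 m and side slope z = 1.9: A = (b + zy)y = (4.21 + 1.9×2.06)×2.06 = 16.74 m²; P = b + 2y√(1+z²) = 4.21 + 2×2.06×2.147 = 13.06 m. Hydraulic radius R = A/P = 16.74/13.06 = 1.282 m. Q_B = (1/0.021)·16.74·1.282^(2/3)·√0.00028 = 15.74 m³/s.
The larger discharge is 47.63 m³/s and the smaller is 15.74 m³/s; the ratio is 3.03.

3.03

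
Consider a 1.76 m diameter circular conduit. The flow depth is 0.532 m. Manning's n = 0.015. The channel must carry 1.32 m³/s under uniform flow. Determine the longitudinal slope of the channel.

For a circular section of diameter D = 1.76 m at depth y = 0.532 m, the central angle is θ = 2 arccos(1 − 2y/D) = 2.328 rad. Then A = (D²/8)(θ − sin θ) = 0.6203 m² and P = Dθ/2 = 2.049 m.
Hydraulic radius R = A/P = 0.6203/2.049 = 0.3027 m.
From Manning's equation, S = [nQ / (1 A R^(2/3))]² = [0.015 × 1.32 / (1 × 0.6203 × 0.3027^(2/3))]² = 0.00501.

S = 0.00501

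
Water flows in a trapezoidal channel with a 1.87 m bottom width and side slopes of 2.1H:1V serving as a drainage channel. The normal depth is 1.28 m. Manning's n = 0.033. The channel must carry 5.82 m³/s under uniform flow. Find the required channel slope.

S = 0.0016

With bottom width b = 1.87 m and side slope z = 2.1: A = (b + zy)y = (1.87 + 2.1×1.28)×1.28 = 5.834 m²; P = b + 2y√(1+z²) = 1.87 + 2×1.28×2.326 = 7.824 m.
Hydraulic radius R = A/P = 5.834/7.824 = 0.7456 m.
From Manning's equation, S = [nQ / (1 A R^(2/3))]² = [0.033 × 5.82 / (1 × 5.834 × 0.7456^(2/3))]² = 0.0016.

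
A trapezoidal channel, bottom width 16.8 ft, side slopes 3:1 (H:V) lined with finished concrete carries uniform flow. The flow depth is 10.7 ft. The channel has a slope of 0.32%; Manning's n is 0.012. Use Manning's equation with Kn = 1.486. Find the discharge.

With bottom width b = 16.8 ft and side slope z = 3: A = (b + zy)y = (16.8 + 3×10.7)×10.7 = 523.2 ft²; P = b + 2y√(1+z²) = 16.8 + 2×10.7×3.162 = 84.47 ft.
Hydraulic radius R = A/P = 523.2/84.47 = 6.194 ft.
Manning's equation: Q = (1.486/n) A R^(2/3) S^(1/2) = (1.486/0.012) × 523.2 × 6.194^(2/3) × 0.0032^(1/2) = 12400 ft³/s.

Q = 12400 ft³/s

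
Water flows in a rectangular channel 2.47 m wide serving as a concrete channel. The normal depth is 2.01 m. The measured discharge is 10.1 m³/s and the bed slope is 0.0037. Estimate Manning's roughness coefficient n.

Flow area A = b·y = 2.47 × 2.01 = 4.965 m². Wetted perimeter P = b + 2y = 2.47 + 2×2.01 = 6.49 m.
Hydraulic radius R = A/P = 4.965/6.49 = 0.765 m.
Rearranging Manning's equation: n = (1/Q) A R^(2/3) S^(1/2) = (1/10.1) × 4.965 × 0.765^(2/3) × √0.0037 = 0.025.

n = 0.025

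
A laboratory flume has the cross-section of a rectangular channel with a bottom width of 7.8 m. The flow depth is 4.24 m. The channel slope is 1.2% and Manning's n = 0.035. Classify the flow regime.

subcritical

Flow area A = b·y = 7.8 × 4.24 = 33.07 m². Wetted perimeter P = b + 2y = 7.8 + 2×4.24 = 16.28 m.
Hydraulic radius R = A/P = 33.07/16.28 = 2.031 m.
V = (1/n) R^(2/3) √S = (1/0.035) × 2.031^(2/3) × √0.012 = 5.02 m/s. Hydraulic depth D_h = A/T = 33.07/7.8 = 4.24 m.
Froude number Fr = V/√(g·D_h) = 5.02/√(9.81×4.24) = 0.778, which is less than 1, so the flow is subcritical.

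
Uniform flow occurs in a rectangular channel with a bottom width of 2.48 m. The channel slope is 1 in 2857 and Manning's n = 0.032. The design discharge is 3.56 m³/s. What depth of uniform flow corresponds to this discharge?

y_n = 2.73 m

Manning's equation rearranged: A R^(2/3) = nQ / (1·√S) = 0.032 × 3.56 / (√0.00035) = 6.089.
Try y = 3.13 m: A R^(2/3) = 7.172 — over.
Try y = 1.98 m: A R^(2/3) = 4.098 — short.
Try y = 2.73 m: A R^(2/3) = 6.088 — matches.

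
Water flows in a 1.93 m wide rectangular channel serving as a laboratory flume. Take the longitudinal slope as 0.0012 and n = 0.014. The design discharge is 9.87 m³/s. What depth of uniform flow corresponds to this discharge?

y_n = 2.61 m

Manning's equation rearranged: A R^(2/3) = nQ / (1·√S) = 0.014 × 9.87 / (√0.0012) = 3.989.
At y = 3.27 m: A R^(2/3) = 5.187 — too large.
At y = 1.81 m: A R^(2/3) = 2.566 — too small.
At y = 2.61 m: A R^(2/3) = 3.988 — matches.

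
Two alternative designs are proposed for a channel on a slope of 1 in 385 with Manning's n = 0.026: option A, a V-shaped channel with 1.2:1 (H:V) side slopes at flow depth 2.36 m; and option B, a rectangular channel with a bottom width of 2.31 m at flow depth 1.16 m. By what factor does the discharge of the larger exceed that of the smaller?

3.36

Channel A: For a triangular section with side slope z = 1.2: A = zy² = 1.2×2.36² = 6.684 m²; P = 2y√(1+z²) = 2×2.36×1.562 = 7.373 m. Hydraulic radius R = A/P = 6.684/7.373 = 0.9065 m. Q_A = (1/0.026)·6.684·0.9065^(2/3)·√0.002597 = 12.27 m³/s.
Channel B: Flow area A = b·y = 2.31 × 1.16 = 2.68 m². Wetted perimeter P = b + 2y = 2.31 + 2×1.16 = 4.63 m. Hydraulic radius R = A/P = 2.68/4.63 = 0.5787 m. Q_B = (1/0.026)·2.68·0.5787^(2/3)·√0.002597 = 3.648 m³/s.
The larger discharge is 12.27 m³/s and the smaller is 3.648 m³/s; the ratio is 3.36.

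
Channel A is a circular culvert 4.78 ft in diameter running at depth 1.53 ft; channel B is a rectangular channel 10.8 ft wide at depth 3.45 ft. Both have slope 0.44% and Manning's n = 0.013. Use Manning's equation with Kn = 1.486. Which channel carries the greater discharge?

Channel A: For a circular section of diameter D = 4.78 ft at depth y = 1.53 ft, the central angle is θ = 2 arccos(1 − 2y/D) = 2.405 rad. Then A = (D²/8)(θ − sin θ) = 4.952 ft² and P = Dθ/2 = 5.749 ft. Hydraulic radius R = A/P = 4.952/5.749 = 0.8614 ft. Q_A = (1.486/0.013)·4.952·0.8614^(2/3)·√0.0044 = 34 ft³/s.
Channel B: Flow area A = b·y = 10.8 × 3.45 = 37.26 ft². Wetted perimeter P = b + 2y = 10.8 + 2×3.45 = 17.7 ft. Hydraulic radius R = A/P = 37.26/17.7 = 2.105 ft. Q_B = (1.486/0.013)·37.26·2.105^(2/3)·√0.0044 = 464 ft³/s.
Q_A = 34 ft³/s vs Q_B = 464 ft³/s, so channel B carries more.

channel B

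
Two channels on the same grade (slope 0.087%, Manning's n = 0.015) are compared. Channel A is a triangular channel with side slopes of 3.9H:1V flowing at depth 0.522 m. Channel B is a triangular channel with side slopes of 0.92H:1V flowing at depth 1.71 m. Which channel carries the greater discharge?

Channel A: For a triangular section with side slope z = 3.9: A = zy² = 3.9×0.522² = 1.063 m²; P = 2y√(1+z²) = 2×0.522×4.026 = 4.203 m. Hydraulic radius R = A/P = 1.063/4.203 = 0.2528 m. Q_A = (1/0.015)·1.063·0.2528^(2/3)·√0.00087 = 0.8355 m³/s.
Channel B: For a triangular section with side slope z = 0.92: A = zy² = 0.92×1.71² = 2.69 m²; P = 2y√(1+z²) = 2×1.71×1.359 = 4.647 m. Hydraulic radius R = A/P = 2.69/4.647 = 0.5789 m. Q_B = (1/0.015)·2.69·0.5789^(2/3)·√0.00087 = 3.674 m³/s.
Q_A = 0.8355 m³/s vs Q_B = 3.674 m³/s, so channel B carries more.

channel B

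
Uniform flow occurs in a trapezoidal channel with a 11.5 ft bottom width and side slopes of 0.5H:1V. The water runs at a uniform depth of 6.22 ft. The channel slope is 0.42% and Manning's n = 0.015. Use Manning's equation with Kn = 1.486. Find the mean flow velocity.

V = 15 ft/s

With bottom width b = 11.5 ft and side slope z = 0.5: A = (b + zy)y = (11.5 + 0.5×6.22)×6.22 = 90.87 ft²; P = b + 2y√(1+z²) = 11.5 + 2×6.22×1.118 = 25.41 ft.
Hydraulic radius R = A/P = 90.87/25.41 = 3.577 ft.
From Manning's equation, V = (1.486/n) R^(2/3) S^(1/2) = (1.486/0.015) × 3.577^(2/3) × 0.0042^(1/2) = 15 ft/s.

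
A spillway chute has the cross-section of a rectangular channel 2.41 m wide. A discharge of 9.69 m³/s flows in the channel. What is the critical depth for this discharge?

y_c = 1.18 m

For a rectangular channel, critical depth y_c = (q²/g)^(1/3) where q = Q/b = 9.69/2.41 = 4.021 m²/s.
So y_c = (4.021²/9.81)^(1/3) = 1.18 m.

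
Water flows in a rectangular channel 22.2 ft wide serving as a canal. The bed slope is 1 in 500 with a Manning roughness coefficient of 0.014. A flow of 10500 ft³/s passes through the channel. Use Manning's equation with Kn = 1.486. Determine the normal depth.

y_n = 25.5 ft

Manning's equation rearranged: A R^(2/3) = nQ / (1.486·√S) = 0.014 × 10500 / (1.486 × √0.002) = 2212.
At y = 21.8 ft: A R^(2/3) = 1830 — low.
At y = 29.4 ft: A R^(2/3) = 2623 — high.
At y = 25.5 ft: A R^(2/3) = 2214 — matches.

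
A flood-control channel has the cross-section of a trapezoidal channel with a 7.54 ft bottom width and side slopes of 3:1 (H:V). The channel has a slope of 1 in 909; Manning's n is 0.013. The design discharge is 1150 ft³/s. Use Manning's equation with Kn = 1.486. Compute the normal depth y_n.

y_n = 5.67 ft

Manning's equation rearranged: A R^(2/3) = nQ / (1.486·√S) = 0.013 × 1150 / (1.486 × √0.0011) = 303.3.
Trying y = 4.09 ft: A R^(2/3) = 146.3 — too small.
Trying y = 6.62 ft: A R^(2/3) = 431.7 — too large.
Trying y = 5.67 ft: A R^(2/3) = 302.7 — matches.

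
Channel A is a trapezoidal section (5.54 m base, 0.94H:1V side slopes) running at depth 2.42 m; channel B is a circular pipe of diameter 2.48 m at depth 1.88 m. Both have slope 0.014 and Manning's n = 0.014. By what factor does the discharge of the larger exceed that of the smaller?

7.82

Channel A: With bottom width b = 5.54 m and side slope z = 0.94: A = (b + zy)y = (5.54 + 0.94×2.42)×2.42 = 18.91 m²; P = b + 2y√(1+z²) = 5.54 + 2×2.42×1.372 = 12.18 m. Hydraulic radius R = A/P = 18.91/12.18 = 1.552 m. Q_A = (1/0.014)·18.91·1.552^(2/3)·√0.014 = 214.3 m³/s.
Channel B: For a circular section of diameter D = 2.48 m at depth y = 1.88 m, the central angle is θ = 2 arccos(1 − 2y/D) = 4.226 rad. Then A = (D²/8)(θ − sin θ) = 3.929 m² and P = Dθ/2 = 5.241 m. Hydraulic radius R = A/P = 3.929/5.241 = 0.7497 m. Q_B = (1/0.014)·3.929·0.7497^(2/3)·√0.014 = 27.4 m³/s.
The larger discharge is 214.3 m³/s and the smaller is 27.4 m³/s; the ratio is 7.82.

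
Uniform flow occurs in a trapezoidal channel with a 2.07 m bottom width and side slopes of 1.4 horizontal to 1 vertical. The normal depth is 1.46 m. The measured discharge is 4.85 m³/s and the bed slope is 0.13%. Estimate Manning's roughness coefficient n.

n = 0.04

With bottom width b = 2.07 m and side slope z = 1.4: A = (b + zy)y = (2.07 + 1.4×1.46)×1.46 = 6.006 m²; P = b + 2y√(1+z²) = 2.07 + 2×1.46×1.72 = 7.094 m.
Hydraulic radius R = A/P = 6.006/7.094 = 0.8467 m.
Rearranging Manning's equation: n = (1/Q) A R^(2/3) S^(1/2) = (1/4.85) × 6.006 × 0.8467^(2/3) × √0.0013 = 0.04.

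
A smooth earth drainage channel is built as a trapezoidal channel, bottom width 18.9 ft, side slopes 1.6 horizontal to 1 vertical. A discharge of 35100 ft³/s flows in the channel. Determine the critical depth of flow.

At critical depth, Q² T / (g A³) = 1, i.e. A³/T = Q²/g = 35100²/32.2 = 38260000.
At y = 22.3 ft: A³/T = 19980000 — too small.
At y = 30.6 ft: A³/T = 76650000 — too large.
At y = 26 ft: A³/T = 38120000 — ≈ 38260000.

y_c = 26 ft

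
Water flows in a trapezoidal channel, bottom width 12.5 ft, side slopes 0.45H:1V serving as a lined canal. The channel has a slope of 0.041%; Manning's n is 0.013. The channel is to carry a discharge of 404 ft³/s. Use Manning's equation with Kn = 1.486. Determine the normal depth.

y_n = 5.31 ft

Manning's equation rearranged: A R^(2/3) = nQ / (1.486·√S) = 0.013 × 404 / (1.486 × √0.00041) = 174.5.
Trying y = 4.24 ft: A R^(2/3) = 121.4 — short.
Trying y = 6.59 ft: A R^(2/3) = 247.4 — over.
Trying y = 5.31 ft: A R^(2/3) = 174.3 — ≈ 174.5.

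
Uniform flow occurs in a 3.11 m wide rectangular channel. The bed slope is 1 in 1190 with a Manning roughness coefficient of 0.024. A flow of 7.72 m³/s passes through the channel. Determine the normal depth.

Manning's equation rearranged: A R^(2/3) = nQ / (1·√S) = 0.024 × 7.72 / (√0.0008403) = 6.391.
Trying y = 2.51 m: A R^(2/3) = 7.597 — high.
Trying y = 1.67 m: A R^(2/3) = 4.495 — low.
Trying y = 2.19 m: A R^(2/3) = 6.393 — close enough.

y_n = 2.19 m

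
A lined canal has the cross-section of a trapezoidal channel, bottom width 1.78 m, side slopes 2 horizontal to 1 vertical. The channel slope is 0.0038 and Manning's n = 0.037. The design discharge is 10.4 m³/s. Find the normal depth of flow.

y_n = 1.48 m

Manning's equation rearranged: A R^(2/3) = nQ / (1·√S) = 0.037 × 10.4 / (√0.0038) = 6.242.
Trying y = 1.83 m: A R^(2/3) = 9.949 — over.
Trying y = 1.06 m: A R^(2/3) = 3.051 — short.
Trying y = 1.48 m: A R^(2/3) = 6.222 — ≈ 6.242.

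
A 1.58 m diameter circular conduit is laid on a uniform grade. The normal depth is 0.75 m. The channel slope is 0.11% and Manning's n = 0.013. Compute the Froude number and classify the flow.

For a circular section of diameter D = 1.58 m at depth y = 0.75 m, the central angle is θ = 2 arccos(1 − 2y/D) = 3.04 rad. Then A = (D²/8)(θ − sin θ) = 0.9172 m² and P = Dθ/2 = 2.402 m.
Hydraulic radius R = A/P = 0.9172/2.402 = 0.3819 m.
V = (1/n) R^(2/3) √S = (1/0.013) × 0.3819^(2/3) × √0.0011 = 1.343 m/s. Hydraulic depth D_h = A/T = 0.9172/1.578 = 0.5812 m.
Froude number Fr = V/√(g·D_h) = 1.343/√(9.81×0.5812) = 0.562, which is less than 1, so the flow is subcritical.

subcritical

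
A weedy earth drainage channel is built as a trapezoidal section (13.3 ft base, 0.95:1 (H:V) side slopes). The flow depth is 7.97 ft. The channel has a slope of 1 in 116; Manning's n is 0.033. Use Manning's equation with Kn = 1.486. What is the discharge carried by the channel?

Q = 1960 ft³/s

With bottom width b = 13.3 ft and side slope z = 0.95: A = (b + zy)y = (13.3 + 0.95×7.97)×7.97 = 166.3 ft²; P = b + 2y√(1+z²) = 13.3 + 2×7.97×1.379 = 35.29 ft.
Hydraulic radius R = A/P = 166.3/35.29 = 4.714 ft.
Manning's equation: Q = (1.486/n) A R^(2/3) S^(1/2) = (1.486/0.033) × 166.3 × 4.714^(2/3) × 0.008621^(1/2) = 1960 ft³/s.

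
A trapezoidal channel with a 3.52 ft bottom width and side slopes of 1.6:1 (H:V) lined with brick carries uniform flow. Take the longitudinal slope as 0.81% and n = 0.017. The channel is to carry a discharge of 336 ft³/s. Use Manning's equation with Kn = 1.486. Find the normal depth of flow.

Manning's equation rearranged: A R^(2/3) = nQ / (1.486·√S) = 0.017 × 336 / (1.486 × √0.0081) = 42.71.
Try y = 3.67 ft: A R^(2/3) = 54.43 — over.
Try y = 2.91 ft: A R^(2/3) = 33.1 — short.
Try y = 3.28 ft: A R^(2/3) = 42.7 — matches.

y_n = 3.28 ft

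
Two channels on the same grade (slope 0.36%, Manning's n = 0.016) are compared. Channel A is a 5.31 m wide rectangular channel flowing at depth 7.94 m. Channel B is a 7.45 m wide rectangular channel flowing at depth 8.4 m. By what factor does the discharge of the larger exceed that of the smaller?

Channel A: Flow area A = b·y = 5.31 × 7.94 = 42.16 m². Wetted perimeter P = b + 2y = 5.31 + 2×7.94 = 21.19 m. Hydraulic radius R = A/P = 42.16/21.19 = 1.99 m. Q_A = (1/0.016)·42.16·1.99^(2/3)·√0.0036 = 250.1 m³/s.
Channel B: Flow area A = b·y = 7.45 × 8.4 = 62.58 m². Wetted perimeter P = b + 2y = 7.45 + 2×8.4 = 24.25 m. Hydraulic radius R = A/P = 62.58/24.25 = 2.581 m. Q_B = (1/0.016)·62.58·2.581^(2/3)·√0.0036 = 441.5 m³/s.
The larger discharge is 441.5 m³/s and the smaller is 250.1 m³/s; the ratio is 1.77.

1.77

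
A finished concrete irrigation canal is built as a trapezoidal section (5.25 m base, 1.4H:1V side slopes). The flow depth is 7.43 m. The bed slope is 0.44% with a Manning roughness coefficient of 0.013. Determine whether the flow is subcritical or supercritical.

supercritical

With bottom width b = 5.25 m and side slope z = 1.4: A = (b + zy)y = (5.25 + 1.4×7.43)×7.43 = 116.3 m²; P = b + 2y√(1+z²) = 5.25 + 2×7.43×1.72 = 30.82 m.
Hydraulic radius R = A/P = 116.3/30.82 = 3.774 m.
V = (1/n) R^(2/3) √S = (1/0.013) × 3.774^(2/3) × √0.0044 = 12.37 m/s. Hydraulic depth D_h = A/T = 116.3/26.05 = 4.464 m.
Froude number Fr = V/√(g·D_h) = 12.37/√(9.81×4.464) = 1.87, which is greater than 1, so the flow is supercritical.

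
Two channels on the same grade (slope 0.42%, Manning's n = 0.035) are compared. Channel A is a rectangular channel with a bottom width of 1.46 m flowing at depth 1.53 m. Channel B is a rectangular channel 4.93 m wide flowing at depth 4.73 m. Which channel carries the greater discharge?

Channel A: Flow area A = b·y = 1.46 × 1.53 = 2.234 m². Wetted perimeter P = b + 2y = 1.46 + 2×1.53 = 4.52 m. Hydraulic radius R = A/P = 2.234/4.52 = 0.4942 m. Q_A = (1/0.035)·2.234·0.4942^(2/3)·√0.0042 = 2.585 m³/s.
Channel B: Flow area A = b·y = 4.93 × 4.73 = 23.32 m². Wetted perimeter P = b + 2y = 4.93 + 2×4.73 = 14.39 m. Hydraulic radius R = A/P = 23.32/14.39 = 1.62 m. Q_B = (1/0.035)·23.32·1.62^(2/3)·√0.0042 = 59.57 m³/s.
Q_A = 2.585 m³/s vs Q_B = 59.57 m³/s, so channel B carries more.

channel B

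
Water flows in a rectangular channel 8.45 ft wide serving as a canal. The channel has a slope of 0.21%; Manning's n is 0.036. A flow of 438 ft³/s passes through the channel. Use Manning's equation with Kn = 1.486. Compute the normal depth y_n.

Manning's equation rearranged: A R^(2/3) = nQ / (1.486·√S) = 0.036 × 438 / (1.486 × √0.0021) = 231.6.
At y = 15.7 ft: A R^(2/3) = 295.8 — high.
At y = 11.2 ft: A R^(2/3) = 199.8 — low.
At y = 12.7 ft: A R^(2/3) = 231.6 — matches.

y_n = 12.7 ft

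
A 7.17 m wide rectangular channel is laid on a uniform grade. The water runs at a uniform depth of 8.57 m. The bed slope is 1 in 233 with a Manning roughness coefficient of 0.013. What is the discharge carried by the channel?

Q = 575 m³/s

Flow area A = b·y = 7.17 × 8.57 = 61.45 m². Wetted perimeter P = b + 2y = 7.17 + 2×8.57 = 24.31 m.
Hydraulic radius R = A/P = 61.45/24.31 = 2.528 m.
Manning's equation: Q = (1/n) A R^(2/3) S^(1/2) = (1/0.013) × 61.45 × 2.528^(2/3) × 0.004292^(1/2) = 575 m³/s.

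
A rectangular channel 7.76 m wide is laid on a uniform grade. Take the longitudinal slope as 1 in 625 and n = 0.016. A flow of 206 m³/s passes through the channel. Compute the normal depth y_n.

y_n = 6 m

Manning's equation rearranged: A R^(2/3) = nQ / (1·√S) = 0.016 × 206 / (√0.0016) = 82.4.
Trying y = 7 m: A R^(2/3) = 99.96 — high.
Trying y = 4.09 m: A R^(2/3) = 50.23 — low.
Trying y = 6 m: A R^(2/3) = 82.44 — matches.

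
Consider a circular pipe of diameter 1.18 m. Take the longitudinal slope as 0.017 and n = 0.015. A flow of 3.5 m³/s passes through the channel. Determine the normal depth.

y_n = 0.821 m

Manning's equation rearranged: A R^(2/3) = nQ / (1·√S) = 0.015 × 3.5 / (√0.017) = 0.4027.
At y = 0.584 m: A R^(2/3) = 0.2381 — too small.
At y = 0.821 m: A R^(2/3) = 0.4025 — close enough.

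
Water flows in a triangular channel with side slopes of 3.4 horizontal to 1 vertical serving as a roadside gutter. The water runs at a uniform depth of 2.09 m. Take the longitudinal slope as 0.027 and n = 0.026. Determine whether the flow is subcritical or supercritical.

supercritical

For a triangular section with side slope z = 3.4: A = zy² = 3.4×2.09² = 14.85 m²; P = 2y√(1+z²) = 2×2.09×3.544 = 14.81 m.
Hydraulic radius R = A/P = 14.85/14.81 = 1.003 m.
V = (1/n) R^(2/3) √S = (1/0.026) × 1.003^(2/3) × √0.027 = 6.331 m/s. Hydraulic depth D_h = A/T = 14.85/14.21 = 1.045 m.
Froude number Fr = V/√(g·D_h) = 6.331/√(9.81×1.045) = 1.98, which is greater than 1, so the flow is supercritical.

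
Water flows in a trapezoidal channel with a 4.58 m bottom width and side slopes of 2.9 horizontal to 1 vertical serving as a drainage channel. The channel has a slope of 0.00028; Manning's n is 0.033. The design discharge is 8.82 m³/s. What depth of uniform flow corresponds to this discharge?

Manning's equation rearranged: A R^(2/3) = nQ / (1·√S) = 0.033 × 8.82 / (√0.00028) = 17.39.
Try y = 1.26 m: A R^(2/3) = 9.257 — too small.
Try y = 2.13 m: A R^(2/3) = 27.27 — too large.
Try y = 1.72 m: A R^(2/3) = 17.4 — ≈ 17.39.

y_n = 1.72 m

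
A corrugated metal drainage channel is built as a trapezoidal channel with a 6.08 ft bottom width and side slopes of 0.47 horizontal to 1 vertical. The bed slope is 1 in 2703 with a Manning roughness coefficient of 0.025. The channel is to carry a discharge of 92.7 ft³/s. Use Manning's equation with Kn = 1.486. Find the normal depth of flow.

Manning's equation rearranged: A R^(2/3) = nQ / (1.486·√S) = 0.025 × 92.7 / (1.486 × √0.00037) = 81.08.
Trying y = 5.71 ft: A R^(2/3) = 96.46 — too large.
Trying y = 5.16 ft: A R^(2/3) = 81.06 — close enough.

y_n = 5.16 ft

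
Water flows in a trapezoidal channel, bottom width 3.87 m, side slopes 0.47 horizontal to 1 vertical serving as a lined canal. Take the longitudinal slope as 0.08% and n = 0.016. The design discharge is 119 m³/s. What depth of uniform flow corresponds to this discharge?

y_n = 5.84 m

Manning's equation rearranged: A R^(2/3) = nQ / (1·√S) = 0.016 × 119 / (√0.0008) = 67.32.
At y = 6.71 m: A R^(2/3) = 87.29 — too large.
At y = 5.21 m: A R^(2/3) = 54.67 — too small.
At y = 5.84 m: A R^(2/3) = 67.36 — ≈ 67.32.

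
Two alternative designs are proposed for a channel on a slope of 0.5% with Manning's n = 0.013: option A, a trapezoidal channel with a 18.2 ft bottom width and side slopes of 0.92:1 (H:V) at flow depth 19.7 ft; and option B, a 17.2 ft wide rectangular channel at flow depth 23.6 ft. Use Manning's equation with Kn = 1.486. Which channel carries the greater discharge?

channel A

Channel A: With bottom width b = 18.2 ft and side slope z = 0.92: A = (b + zy)y = (18.2 + 0.92×19.7)×19.7 = 715.6 ft²; P = b + 2y√(1+z²) = 18.2 + 2×19.7×1.359 = 71.74 ft. Hydraulic radius R = A/P = 715.6/71.74 = 9.975 ft. Q_A = (1.486/0.013)·715.6·9.975^(2/3)·√0.005 = 26800 ft³/s.
Channel B: Flow area A = b·y = 17.2 × 23.6 = 405.9 ft². Wetted perimeter P = b + 2y = 17.2 + 2×23.6 = 64.4 ft. Hydraulic radius R = A/P = 405.9/64.4 = 6.303 ft. Q_B = (1.486/0.013)·405.9·6.303^(2/3)·√0.005 = 11200 ft³/s.
Q_A = 26800 ft³/s vs Q_B = 11200 ft³/s, so channel A carries more.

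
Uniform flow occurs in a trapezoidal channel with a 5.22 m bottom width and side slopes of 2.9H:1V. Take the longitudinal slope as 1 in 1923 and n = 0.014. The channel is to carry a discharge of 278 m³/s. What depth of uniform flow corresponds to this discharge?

Manning's equation rearranged: A R^(2/3) = nQ / (1·√S) = 0.014 × 278 / (√0.00052) = 170.7.
At y = 5.14 m: A R^(2/3) = 206.2 — over.
At y = 4.74 m: A R^(2/3) = 170.9 — close enough.

y_n = 4.74 m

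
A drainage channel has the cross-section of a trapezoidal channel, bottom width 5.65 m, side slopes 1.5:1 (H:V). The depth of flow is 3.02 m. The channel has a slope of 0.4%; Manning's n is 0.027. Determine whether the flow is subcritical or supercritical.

With bottom width b = 5.65 m and side slope z = 1.5: A = (b + zy)y = (5.65 + 1.5×3.02)×3.02 = 30.74 m²; P = b + 2y√(1+z²) = 5.65 + 2×3.02×1.803 = 16.54 m.
Hydraulic radius R = A/P = 30.74/16.54 = 1.859 m.
V = (1/n) R^(2/3) √S = (1/0.027) × 1.859^(2/3) × √0.004 = 3.541 m/s. Hydraulic depth D_h = A/T = 30.74/14.71 = 2.09 m.
Froude number Fr = V/√(g·D_h) = 3.541/√(9.81×2.09) = 0.782, which is less than 1, so the flow is subcritical.

subcritical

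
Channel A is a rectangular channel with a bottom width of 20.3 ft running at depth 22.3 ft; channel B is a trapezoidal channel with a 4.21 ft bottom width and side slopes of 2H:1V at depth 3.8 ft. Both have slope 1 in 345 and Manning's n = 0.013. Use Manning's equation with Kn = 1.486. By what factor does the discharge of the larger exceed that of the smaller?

Channel A: Flow area A = b·y = 20.3 × 22.3 = 452.7 ft². Wetted perimeter P = b + 2y = 20.3 + 2×22.3 = 64.9 ft. Hydraulic radius R = A/P = 452.7/64.9 = 6.975 ft. Q_A = (1.486/0.013)·452.7·6.975^(2/3)·√0.002899 = 10170 ft³/s.
Channel B: With bottom width b = 4.21 ft and side slope z = 2: A = (b + zy)y = (4.21 + 2×3.8)×3.8 = 44.88 ft²; P = b + 2y√(1+z²) = 4.21 + 2×3.8×2.236 = 21.2 ft. Hydraulic radius R = A/P = 44.88/21.2 = 2.116 ft. Q_B = (1.486/0.013)·44.88·2.116^(2/3)·√0.002899 = 455.3 ft³/s.
The larger discharge is 10170 ft³/s and the smaller is 455.3 ft³/s; the ratio is 22.3.

22.3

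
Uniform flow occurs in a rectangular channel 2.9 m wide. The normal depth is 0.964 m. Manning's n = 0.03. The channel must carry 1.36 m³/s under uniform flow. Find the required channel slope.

Flow area A = b·y = 2.9 × 0.964 = 2.796 m². Wetted perimeter P = b + 2y = 2.9 + 2×0.964 = 4.828 m.
Hydraulic radius R = A/P = 2.796/4.828 = 0.579 m.
From Manning's equation, S = [nQ / (1 A R^(2/3))]² = [0.03 × 1.36 / (1 × 2.796 × 0.579^(2/3))]² = 0.000441.

S = 0.000441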